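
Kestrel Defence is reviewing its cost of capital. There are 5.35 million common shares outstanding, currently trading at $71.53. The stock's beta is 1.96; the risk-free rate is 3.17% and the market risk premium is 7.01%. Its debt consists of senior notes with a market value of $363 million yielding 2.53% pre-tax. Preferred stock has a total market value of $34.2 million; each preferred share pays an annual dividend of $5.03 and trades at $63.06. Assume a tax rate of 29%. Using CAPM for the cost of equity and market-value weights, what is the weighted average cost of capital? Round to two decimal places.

Cost of equity via CAPM: Re = 3.17% + 1.96 × 7.01% = 16.9096%.
Cost of preferred: Rp = 5.03 / 63.06 = 7.9765%.
Market value of equity E = 71.53 × 5.35m = 382.6855m.
Total capital V = 382.6855 + 34.2 + 363 = 779.8855.
Equity: weight = 382.6855/779.8855 = 0.4907; cost = 16.9096%.
Preferred: weight = 34.2/779.8855 = 0.0439; cost = 7.9765%.
Senior notes: weight = 363/779.8855 = 0.4655; after-tax cost = 2.53% × (1 − 29%) = 1.7963%.
WACC = 0.4907 × 16.9096% + 0.0439 × 7.9765% + 0.4655 × 1.7963% = 9.4833%.

9.48%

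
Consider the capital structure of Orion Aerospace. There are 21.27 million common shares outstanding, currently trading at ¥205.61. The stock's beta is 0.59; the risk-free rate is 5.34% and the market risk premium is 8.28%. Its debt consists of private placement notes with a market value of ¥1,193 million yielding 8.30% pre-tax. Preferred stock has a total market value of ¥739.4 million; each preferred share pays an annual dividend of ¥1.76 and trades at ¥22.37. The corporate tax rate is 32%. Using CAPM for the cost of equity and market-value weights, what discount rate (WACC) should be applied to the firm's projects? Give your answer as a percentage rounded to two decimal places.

Cost of equity via CAPM: Re = 5.34% + 0.59 × 8.28% = 10.2252%.
Cost of preferred: Rp = 1.76 / 22.37 = 7.8677%.
Market value of equity E = 205.61 × 21.27m = 4373.3247m.
Total capital V = 4373.3247 + 739.4 + 1193 = 6305.7247.
Equity: weight = 4373.3247/6305.7247 = 0.6935; cost = 10.2252%.
Preferred: weight = 739.4/6305.7247 = 0.1173; cost = 7.8677%.
Private placement notes: weight = 1193/6305.7247 = 0.1892; after-tax cost = 8.3% × (1 − 32%) = 5.6440%.
WACC = 0.6935 × 10.2252% + 0.1173 × 7.8677% + 0.1892 × 5.6440% = 9.0820%.

9.08%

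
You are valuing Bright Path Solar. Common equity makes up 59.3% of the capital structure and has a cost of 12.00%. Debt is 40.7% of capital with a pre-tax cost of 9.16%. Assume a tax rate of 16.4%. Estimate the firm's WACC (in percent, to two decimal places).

10.23%

After-tax cost of debt = 9.16% × (1 − 16.4%) = 7.6578%.
WACC = 0.593 × 12.0000% + 0.407 × 7.6578% = 10.2327%.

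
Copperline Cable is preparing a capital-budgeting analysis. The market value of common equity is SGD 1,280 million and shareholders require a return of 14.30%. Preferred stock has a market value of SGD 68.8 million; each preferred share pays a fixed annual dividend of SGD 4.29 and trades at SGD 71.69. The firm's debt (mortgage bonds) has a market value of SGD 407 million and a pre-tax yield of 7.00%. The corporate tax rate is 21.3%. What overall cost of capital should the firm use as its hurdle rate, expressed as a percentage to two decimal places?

Cost of preferred: Rp = 4.29 / 71.69 = 5.9841%.
Total capital V = 1280 + 68.8 + 407 = 1755.8.
Equity: weight = 1280/1755.8 = 0.7290; cost = 14.3%.
Preferred: weight = 68.8/1755.8 = 0.0392; cost = 5.9841%.
Mortgage bonds: weight = 407/1755.8 = 0.2318; after-tax cost = 7% × (1 − 21.3%) = 5.5090%.
WACC = 0.7290 × 14.3000% + 0.0392 × 5.9841% + 0.2318 × 5.5090% = 11.9364%.

11.94%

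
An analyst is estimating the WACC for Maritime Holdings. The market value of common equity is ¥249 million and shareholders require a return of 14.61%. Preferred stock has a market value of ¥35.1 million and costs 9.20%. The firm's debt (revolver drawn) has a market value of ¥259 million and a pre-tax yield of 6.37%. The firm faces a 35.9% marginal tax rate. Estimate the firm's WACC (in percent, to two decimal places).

Total capital V = 249 + 35.1 + 259 = 543.1.
Equity: weight = 249/543.1 = 0.4585; cost = 14.61%.
Preferred: weight = 35.1/543.1 = 0.0646; cost = 9.2%.
Revolver drawn: weight = 259/543.1 = 0.4769; after-tax cost = 6.37% × (1 − 35.9%) = 4.0832%.
WACC = 0.4585 × 14.6100% + 0.0646 × 9.2000% + 0.4769 × 4.0832% = 9.2402%.

9.24%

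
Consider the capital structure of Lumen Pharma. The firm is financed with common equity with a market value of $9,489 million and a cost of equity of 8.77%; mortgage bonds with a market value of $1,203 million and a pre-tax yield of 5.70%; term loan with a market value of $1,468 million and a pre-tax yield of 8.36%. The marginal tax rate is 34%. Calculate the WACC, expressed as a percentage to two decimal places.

7.88%

Total capital V = 9489 + 1203 + 1468 = 12160.
Equity: weight = 9489/12160 = 0.7803; cost = 8.77%.
Mortgage bonds: weight = 1203/12160 = 0.0989; after-tax cost = 5.7% × (1 − 34%) = 3.7620%.
Term loan: weight = 1468/12160 = 0.1207; after-tax cost = 8.36% × (1 − 34%) = 5.5176%.
WACC = 0.7803 × 8.7700% + 0.0989 × 3.7620% + 0.1207 × 5.5176% = 7.8819%.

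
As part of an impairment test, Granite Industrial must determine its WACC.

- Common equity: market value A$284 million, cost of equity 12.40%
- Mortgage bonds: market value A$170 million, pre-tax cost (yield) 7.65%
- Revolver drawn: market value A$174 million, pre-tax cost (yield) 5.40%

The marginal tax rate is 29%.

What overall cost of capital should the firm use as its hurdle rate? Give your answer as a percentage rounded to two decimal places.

8.14%

Total capital V = 284 + 170 + 174 = 628.
Equity: weight = 284/628 = 0.4522; cost = 12.4%.
Mortgage bonds: weight = 170/628 = 0.2707; after-tax cost = 7.65% × (1 − 29%) = 5.4315%.
Revolver drawn: weight = 174/628 = 0.2771; after-tax cost = 5.4% × (1 − 29%) = 3.8340%.
WACC = 0.4522 × 12.4000% + 0.2707 × 5.4315% + 0.2771 × 3.8340% = 8.1402%.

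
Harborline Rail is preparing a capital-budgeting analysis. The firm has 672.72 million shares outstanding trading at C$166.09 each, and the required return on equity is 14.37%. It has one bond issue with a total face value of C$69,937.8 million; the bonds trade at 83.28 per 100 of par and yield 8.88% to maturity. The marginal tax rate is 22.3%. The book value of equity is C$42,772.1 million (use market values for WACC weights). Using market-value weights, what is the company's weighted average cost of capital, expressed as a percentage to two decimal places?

Market value of equity E = 166.09 × 672.72m = 111732.0648m. Market value of debt D = 69937.8m × 83.28/100 = 58244.19984m.
Total capital V = 111732.0648 + 58244.19984 = 169976.26464.
Equity: weight = 111732.0648/169976.26464 = 0.6573; cost = 14.37%.
Bonds outstanding: weight = 58244.19984/169976.26464 = 0.3427; after-tax cost = 8.88% × (1 − 22.3%) = 6.8998%.
WACC = 0.6573 × 14.3700% + 0.3427 × 6.8998% = 11.8102%.

11.81%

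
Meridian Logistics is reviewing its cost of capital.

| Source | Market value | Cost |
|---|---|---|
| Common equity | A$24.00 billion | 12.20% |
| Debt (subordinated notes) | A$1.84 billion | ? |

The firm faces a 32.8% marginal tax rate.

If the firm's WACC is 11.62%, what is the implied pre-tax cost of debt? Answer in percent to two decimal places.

6.03%

Total capital V = 24 + 1.84 = 25.84.
Equity weight = 24/25.84 = 0.9288.
Subordinated notes weight = 1.84/25.84 = 0.0712.
Equity contribution = 0.9288 × 12.2% = 11.3313%.
Remaining for debt = 11.62% − 11.3313% = 0.2887%.
Rd × (1 − 32.8%) × 0.0712 = 0.2887%  ⇒  Rd = 6.0339%.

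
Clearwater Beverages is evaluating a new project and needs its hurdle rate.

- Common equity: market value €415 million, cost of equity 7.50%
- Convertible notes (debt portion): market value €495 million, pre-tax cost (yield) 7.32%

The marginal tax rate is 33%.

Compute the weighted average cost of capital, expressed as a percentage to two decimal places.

Total capital V = 415 + 495 = 910.
Equity: weight = 415/910 = 0.4560; cost = 7.5%.
Convertible notes (debt portion): weight = 495/910 = 0.5440; after-tax cost = 7.32% × (1 − 33%) = 4.9044%.
WACC = 0.4560 × 7.5000% + 0.5440 × 4.9044% = 6.0881%.

6.09%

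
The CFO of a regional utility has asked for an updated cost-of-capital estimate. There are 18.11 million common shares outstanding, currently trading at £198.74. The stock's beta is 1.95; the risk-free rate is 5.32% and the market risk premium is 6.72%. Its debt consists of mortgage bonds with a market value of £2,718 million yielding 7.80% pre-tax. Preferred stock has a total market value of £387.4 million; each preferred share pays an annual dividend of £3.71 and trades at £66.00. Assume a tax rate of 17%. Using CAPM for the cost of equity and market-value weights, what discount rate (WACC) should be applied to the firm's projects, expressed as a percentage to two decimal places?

Cost of equity via CAPM: Re = 5.32% + 1.95 × 6.72% = 18.4240%.
Cost of preferred: Rp = 3.71 / 66.0 = 5.6212%.
Market value of equity E = 198.74 × 18.11m = 3599.1814m.
Total capital V = 3599.1814 + 387.4 + 2718 = 6704.5814.
Equity: weight = 3599.1814/6704.5814 = 0.5368; cost = 18.424%.
Preferred: weight = 387.4/6704.5814 = 0.0578; cost = 5.6212%.
Mortgage bonds: weight = 2718/6704.5814 = 0.4054; after-tax cost = 7.8% × (1 − 17%) = 6.4740%.
WACC = 0.5368 × 18.4240% + 0.0578 × 5.6212% + 0.4054 × 6.4740% = 12.8398%.

12.84%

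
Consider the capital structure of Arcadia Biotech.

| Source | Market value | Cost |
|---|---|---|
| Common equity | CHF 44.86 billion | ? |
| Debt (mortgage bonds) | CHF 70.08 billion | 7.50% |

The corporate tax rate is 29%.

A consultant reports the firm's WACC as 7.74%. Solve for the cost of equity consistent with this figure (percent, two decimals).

11.51%

Total capital V = 44.86 + 70.08 = 114.94.
Equity weight = 44.86/114.94 = 0.3903.
Mortgage bonds weight = 70.08/114.94 = 0.6097.
Debt contribution = 0.6097 × 7.5% × (1 − 29%) = 3.2467%.
Required equity contribution = 7.74% − 3.2467% = 4.4933%.
Re = 4.4933% / 0.3903 = 11.5127%.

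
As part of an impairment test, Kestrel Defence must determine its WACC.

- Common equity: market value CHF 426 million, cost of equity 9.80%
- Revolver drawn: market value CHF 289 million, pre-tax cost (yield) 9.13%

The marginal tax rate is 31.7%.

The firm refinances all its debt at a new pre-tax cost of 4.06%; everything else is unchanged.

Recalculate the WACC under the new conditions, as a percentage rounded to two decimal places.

6.96%

After the change:
Total capital V = 426 + 289 = 715.
Equity: weight = 426/715 = 0.5958; cost = 9.8%.
Revolver drawn: weight = 289/715 = 0.4042; after-tax cost = 4.06% × (1 − 31.7%) = 2.7730%.
WACC = 0.5958 × 9.8000% + 0.4042 × 2.7730% = 6.9597%.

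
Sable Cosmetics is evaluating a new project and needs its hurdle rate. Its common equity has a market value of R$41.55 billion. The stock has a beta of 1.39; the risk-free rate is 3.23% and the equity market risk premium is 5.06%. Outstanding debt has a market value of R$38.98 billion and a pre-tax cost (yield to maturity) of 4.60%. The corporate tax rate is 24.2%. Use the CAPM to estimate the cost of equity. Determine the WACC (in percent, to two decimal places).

Cost of equity via CAPM: Re = 3.23% + 1.39 × 5.06% = 10.2634%.
Total capital V = 41.55 + 38.98 = 80.53.
Equity: weight = 41.55/80.53 = 0.5160; cost = 10.2634%.
Debt: weight = 38.98/80.53 = 0.4840; after-tax cost = 4.6% × (1 − 24.2%) = 3.4868%.
WACC = 0.5160 × 10.2634% + 0.4840 × 3.4868% = 6.9832%.

6.98%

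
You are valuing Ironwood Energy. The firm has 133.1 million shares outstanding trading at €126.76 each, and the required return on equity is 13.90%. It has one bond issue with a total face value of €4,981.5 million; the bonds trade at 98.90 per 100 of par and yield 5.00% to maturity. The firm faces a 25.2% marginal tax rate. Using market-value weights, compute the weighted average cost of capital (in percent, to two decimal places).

Market value of equity E = 126.76 × 133.1m = 16871.756m. Market value of debt D = 4981.5m × 98.9/100 = 4926.7035m.
Total capital V = 16871.756 + 4926.7035 = 21798.4595.
Equity: weight = 16871.756/21798.4595 = 0.7740; cost = 13.9%.
Bonds outstanding: weight = 4926.7035/21798.4595 = 0.2260; after-tax cost = 5% × (1 − 25.2%) = 3.7400%.
WACC = 0.7740 × 13.9000% + 0.2260 × 3.7400% = 11.6037%.

11.60%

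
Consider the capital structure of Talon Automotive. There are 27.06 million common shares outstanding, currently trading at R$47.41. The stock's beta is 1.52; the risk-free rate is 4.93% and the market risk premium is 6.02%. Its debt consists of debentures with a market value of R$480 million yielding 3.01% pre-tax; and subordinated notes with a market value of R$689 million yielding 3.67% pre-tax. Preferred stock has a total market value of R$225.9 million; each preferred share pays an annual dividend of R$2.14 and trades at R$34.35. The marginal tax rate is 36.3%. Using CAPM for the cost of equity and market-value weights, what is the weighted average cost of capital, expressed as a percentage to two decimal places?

8.22%

Cost of equity via CAPM: Re = 4.93% + 1.52 × 6.02% = 14.0804%.
Cost of preferred: Rp = 2.14 / 34.35 = 6.2300%.
Market value of equity E = 47.41 × 27.06m = 1282.9146m.
Total capital V = 1282.9146 + 225.9 + 480 + 689 = 2677.8146.
Equity: weight = 1282.9146/2677.8146 = 0.4791; cost = 14.0804%.
Preferred: weight = 225.9/2677.8146 = 0.0844; cost = 6.23%.
Debentures: weight = 480/2677.8146 = 0.1793; after-tax cost = 3.01% × (1 − 36.3%) = 1.9174%.
Subordinated notes: weight = 689/2677.8146 = 0.2573; after-tax cost = 3.67% × (1 − 36.3%) = 2.3378%.
WACC = 0.4791 × 14.0804% + 0.0844 × 6.2300% + 0.1793 × 1.9174% + 0.2573 × 2.3378% = 8.2165%.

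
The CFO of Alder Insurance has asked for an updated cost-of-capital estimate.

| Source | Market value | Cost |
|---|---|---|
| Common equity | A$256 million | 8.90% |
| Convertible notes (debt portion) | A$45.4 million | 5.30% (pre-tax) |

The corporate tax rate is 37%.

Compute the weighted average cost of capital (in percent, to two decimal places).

Total capital V = 256 + 45.4 = 301.4.
Equity: weight = 256/301.4 = 0.8494; cost = 8.9%.
Convertible notes (debt portion): weight = 45.4/301.4 = 0.1506; after-tax cost = 5.3% × (1 − 37%) = 3.3390%.
WACC = 0.8494 × 8.9000% + 0.1506 × 3.3390% = 8.0623%.

8.06%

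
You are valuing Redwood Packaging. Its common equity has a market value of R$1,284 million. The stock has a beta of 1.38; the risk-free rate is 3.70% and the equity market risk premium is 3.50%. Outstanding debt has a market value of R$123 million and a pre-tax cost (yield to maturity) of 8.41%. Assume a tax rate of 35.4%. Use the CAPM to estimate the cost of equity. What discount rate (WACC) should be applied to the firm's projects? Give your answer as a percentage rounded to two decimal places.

8.26%

Cost of equity via CAPM: Re = 3.7% + 1.38 × 3.5% = 8.5300%.
Total capital V = 1284 + 123 = 1407.
Equity: weight = 1284/1407 = 0.9126; cost = 8.53%.
Debt: weight = 123/1407 = 0.0874; after-tax cost = 8.41% × (1 − 35.4%) = 5.4329%.
WACC = 0.9126 × 8.5300% + 0.0874 × 5.4329% = 8.2592%.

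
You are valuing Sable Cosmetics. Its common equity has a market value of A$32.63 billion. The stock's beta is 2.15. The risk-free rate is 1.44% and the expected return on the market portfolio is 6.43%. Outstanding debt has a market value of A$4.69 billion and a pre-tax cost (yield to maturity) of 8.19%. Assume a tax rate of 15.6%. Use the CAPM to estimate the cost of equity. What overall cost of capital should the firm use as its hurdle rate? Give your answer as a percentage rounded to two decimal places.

11.51%

Market risk premium = 6.43% − 1.44% = 4.99%.
Cost of equity via CAPM: Re = 1.44% + 2.15 × 4.99% = 12.1685%.
Total capital V = 32.63 + 4.69 = 37.32.
Equity: weight = 32.63/37.32 = 0.8743; cost = 12.1685%.
Debt: weight = 4.69/37.32 = 0.1257; after-tax cost = 8.19% × (1 − 15.6%) = 6.9124%.
WACC = 0.8743 × 12.1685% + 0.1257 × 6.9124% = 11.5080%.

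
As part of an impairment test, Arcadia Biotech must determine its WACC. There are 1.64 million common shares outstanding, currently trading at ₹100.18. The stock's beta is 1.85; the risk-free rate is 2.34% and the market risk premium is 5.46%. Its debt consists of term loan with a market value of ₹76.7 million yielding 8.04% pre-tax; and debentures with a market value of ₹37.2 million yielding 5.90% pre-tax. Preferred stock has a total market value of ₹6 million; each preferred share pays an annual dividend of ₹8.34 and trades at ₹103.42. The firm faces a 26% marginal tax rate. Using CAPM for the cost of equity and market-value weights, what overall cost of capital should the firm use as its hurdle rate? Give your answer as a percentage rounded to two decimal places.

9.54%

Cost of equity via CAPM: Re = 2.34% + 1.85 × 5.46% = 12.4410%.
Cost of preferred: Rp = 8.34 / 103.42 = 8.0642%.
Market value of equity E = 100.18 × 1.64m = 164.2952m.
Total capital V = 164.2952 + 6 + 76.7 + 37.2 = 284.1952.
Equity: weight = 164.2952/284.1952 = 0.5781; cost = 12.441%.
Preferred: weight = 6/284.1952 = 0.0211; cost = 8.0642%.
Term loan: weight = 76.7/284.1952 = 0.2699; after-tax cost = 8.04% × (1 − 26%) = 5.9496%.
Debentures: weight = 37.2/284.1952 = 0.1309; after-tax cost = 5.9% × (1 − 26%) = 4.3660%.
WACC = 0.5781 × 12.4410% + 0.0211 × 8.0642% + 0.2699 × 5.9496% + 0.1309 × 4.3660% = 9.5397%.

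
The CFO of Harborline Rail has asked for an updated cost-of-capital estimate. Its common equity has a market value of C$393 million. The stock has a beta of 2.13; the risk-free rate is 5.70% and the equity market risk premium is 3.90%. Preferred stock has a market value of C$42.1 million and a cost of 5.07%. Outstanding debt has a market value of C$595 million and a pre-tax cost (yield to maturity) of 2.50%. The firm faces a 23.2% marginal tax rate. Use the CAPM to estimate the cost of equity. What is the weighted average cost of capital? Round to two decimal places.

6.66%

Cost of equity via CAPM: Re = 5.7% + 2.13 × 3.9% = 14.0070%.
Total capital V = 393 + 42.1 + 595 = 1030.1.
Equity: weight = 393/1030.1 = 0.3815; cost = 14.007%.
Preferred: weight = 42.1/1030.1 = 0.0409; cost = 5.07%.
Debt: weight = 595/1030.1 = 0.5776; after-tax cost = 2.5% × (1 − 23.2%) = 1.9200%.
WACC = 0.3815 × 14.0070% + 0.0409 × 5.0700% + 0.5776 × 1.9200% = 6.6601%.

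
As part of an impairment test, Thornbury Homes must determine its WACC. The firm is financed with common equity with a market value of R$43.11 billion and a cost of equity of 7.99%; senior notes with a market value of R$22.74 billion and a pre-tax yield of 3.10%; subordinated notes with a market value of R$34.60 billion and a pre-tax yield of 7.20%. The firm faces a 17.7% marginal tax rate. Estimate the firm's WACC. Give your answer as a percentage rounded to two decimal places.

Total capital V = 43.11 + 22.74 + 34.6 = 100.45.
Equity: weight = 43.11/100.45 = 0.4292; cost = 7.99%.
Senior notes: weight = 22.74/100.45 = 0.2264; after-tax cost = 3.1% × (1 − 17.7%) = 2.5513%.
Subordinated notes: weight = 34.6/100.45 = 0.3444; after-tax cost = 7.2% × (1 − 17.7%) = 5.9256%.
WACC = 0.4292 × 7.9900% + 0.2264 × 2.5513% + 0.3444 × 5.9256% = 6.0477%.

6.05%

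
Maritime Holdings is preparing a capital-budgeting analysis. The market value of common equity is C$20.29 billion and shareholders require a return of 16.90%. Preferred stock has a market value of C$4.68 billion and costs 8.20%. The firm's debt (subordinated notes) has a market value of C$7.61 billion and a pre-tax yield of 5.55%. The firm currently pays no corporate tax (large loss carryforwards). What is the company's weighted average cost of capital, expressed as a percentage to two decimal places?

13.00%

Total capital V = 20.29 + 4.68 + 7.61 = 32.58.
Equity: weight = 20.29/32.58 = 0.6228; cost = 16.9%.
Preferred: weight = 4.68/32.58 = 0.1436; cost = 8.2%.
Subordinated notes: weight = 7.61/32.58 = 0.2336; after-tax cost = 5.55% × (1 − 0%) = 5.5500%.
WACC = 0.6228 × 16.9000% + 0.1436 × 8.2000% + 0.2336 × 5.5500% = 12.9992%.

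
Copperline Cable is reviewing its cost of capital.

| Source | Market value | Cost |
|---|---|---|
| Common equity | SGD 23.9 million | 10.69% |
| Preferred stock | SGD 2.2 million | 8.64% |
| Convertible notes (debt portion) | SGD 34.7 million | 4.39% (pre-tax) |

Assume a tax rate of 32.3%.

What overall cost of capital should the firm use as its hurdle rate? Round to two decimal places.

6.21%

Total capital V = 23.9 + 2.2 + 34.7 = 60.8.
Equity: weight = 23.9/60.8 = 0.3931; cost = 10.69%.
Preferred: weight = 2.2/60.8 = 0.0362; cost = 8.64%.
Convertible notes (debt portion): weight = 34.7/60.8 = 0.5707; after-tax cost = 4.39% × (1 − 32.3%) = 2.9720%.
WACC = 0.3931 × 10.6900% + 0.0362 × 8.6400% + 0.5707 × 2.9720% = 6.2110%.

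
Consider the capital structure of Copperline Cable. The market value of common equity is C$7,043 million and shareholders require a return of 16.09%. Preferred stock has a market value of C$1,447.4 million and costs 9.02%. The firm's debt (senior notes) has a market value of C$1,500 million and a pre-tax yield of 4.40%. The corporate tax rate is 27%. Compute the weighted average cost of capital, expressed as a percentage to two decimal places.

13.13%

Total capital V = 7043 + 1447.4 + 1500 = 9990.4.
Equity: weight = 7043/9990.4 = 0.7050; cost = 16.09%.
Preferred: weight = 1447.4/9990.4 = 0.1449; cost = 9.02%.
Senior notes: weight = 1500/9990.4 = 0.1501; after-tax cost = 4.4% × (1 − 27%) = 3.2120%.
WACC = 0.7050 × 16.0900% + 0.1449 × 9.0200% + 0.1501 × 3.2120% = 13.1321%.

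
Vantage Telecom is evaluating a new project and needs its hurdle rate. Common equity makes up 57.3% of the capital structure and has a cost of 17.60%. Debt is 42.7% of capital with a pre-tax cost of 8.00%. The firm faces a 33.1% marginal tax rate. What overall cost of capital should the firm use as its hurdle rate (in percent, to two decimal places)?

12.37%

After-tax cost of debt = 8% × (1 − 33.1%) = 5.3520%.
WACC = 0.573 × 17.6000% + 0.427 × 5.3520% = 12.3701%.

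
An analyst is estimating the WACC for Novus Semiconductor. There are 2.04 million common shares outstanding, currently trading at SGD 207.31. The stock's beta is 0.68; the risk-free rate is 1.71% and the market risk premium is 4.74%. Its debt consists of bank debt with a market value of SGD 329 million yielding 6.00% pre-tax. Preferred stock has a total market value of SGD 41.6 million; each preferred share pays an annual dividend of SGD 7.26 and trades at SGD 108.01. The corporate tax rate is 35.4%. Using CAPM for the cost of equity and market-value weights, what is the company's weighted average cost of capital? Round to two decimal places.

4.59%

Cost of equity via CAPM: Re = 1.71% + 0.68 × 4.74% = 4.9332%.
Cost of preferred: Rp = 7.26 / 108.01 = 6.7216%.
Market value of equity E = 207.31 × 2.04m = 422.9124m.
Total capital V = 422.9124 + 41.6 + 329 = 793.5124.
Equity: weight = 422.9124/793.5124 = 0.5330; cost = 4.9332%.
Preferred: weight = 41.6/793.5124 = 0.0524; cost = 6.7216%.
Bank debt: weight = 329/793.5124 = 0.4146; after-tax cost = 6% × (1 − 35.4%) = 3.8760%.
WACC = 0.5330 × 4.9332% + 0.0524 × 6.7216% + 0.4146 × 3.8760% = 4.5886%.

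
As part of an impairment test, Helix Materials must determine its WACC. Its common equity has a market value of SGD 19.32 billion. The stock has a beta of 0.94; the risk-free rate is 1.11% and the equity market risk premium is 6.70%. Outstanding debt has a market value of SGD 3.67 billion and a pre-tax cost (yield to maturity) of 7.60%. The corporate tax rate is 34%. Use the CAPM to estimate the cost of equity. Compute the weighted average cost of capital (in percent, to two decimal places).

Cost of equity via CAPM: Re = 1.11% + 0.94 × 6.7% = 7.4080%.
Total capital V = 19.32 + 3.67 = 22.99.
Equity: weight = 19.32/22.99 = 0.8404; cost = 7.408%.
Debt: weight = 3.67/22.99 = 0.1596; after-tax cost = 7.6% × (1 − 34%) = 5.0160%.
WACC = 0.8404 × 7.4080% + 0.1596 × 5.0160% = 7.0262%.

7.03%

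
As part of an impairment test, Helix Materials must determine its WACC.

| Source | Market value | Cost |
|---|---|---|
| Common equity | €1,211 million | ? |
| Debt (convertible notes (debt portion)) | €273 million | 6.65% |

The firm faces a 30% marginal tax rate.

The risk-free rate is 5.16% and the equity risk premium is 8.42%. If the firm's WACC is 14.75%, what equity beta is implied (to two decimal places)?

1.41

Total capital V = 1211 + 273 = 1484.
Equity weight = 1211/1484 = 0.8160.
Convertible notes (debt portion) weight = 273/1484 = 0.1840.
Debt contribution = 0.1840 × 6.65% × (1 − 30%) = 0.8563%.
Required equity contribution = 14.75% − 0.8563% = 13.8937%  ⇒  Re = 17.0258%.
CAPM: 17.0258% = 5.16% + β × 8.42%  ⇒  β = 1.4092.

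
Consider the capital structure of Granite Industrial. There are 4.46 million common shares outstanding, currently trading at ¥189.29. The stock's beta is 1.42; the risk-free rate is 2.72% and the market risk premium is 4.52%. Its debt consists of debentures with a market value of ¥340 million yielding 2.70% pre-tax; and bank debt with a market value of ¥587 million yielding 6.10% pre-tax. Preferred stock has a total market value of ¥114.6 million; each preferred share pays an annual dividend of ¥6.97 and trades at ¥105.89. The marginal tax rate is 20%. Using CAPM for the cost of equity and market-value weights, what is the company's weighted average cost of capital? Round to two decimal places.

Cost of equity via CAPM: Re = 2.72% + 1.42 × 4.52% = 9.1384%.
Cost of preferred: Rp = 6.97 / 105.89 = 6.5823%.
Market value of equity E = 189.29 × 4.46m = 844.2334m.
Total capital V = 844.2334 + 114.6 + 340 + 587 = 1885.8334.
Equity: weight = 844.2334/1885.8334 = 0.4477; cost = 9.1384%.
Preferred: weight = 114.6/1885.8334 = 0.0608; cost = 6.5823%.
Debentures: weight = 340/1885.8334 = 0.1803; after-tax cost = 2.7% × (1 − 20%) = 2.1600%.
Bank debt: weight = 587/1885.8334 = 0.3113; after-tax cost = 6.1% × (1 − 20%) = 4.8800%.
WACC = 0.4477 × 9.1384% + 0.0608 × 6.5823% + 0.1803 × 2.1600% + 0.3113 × 4.8800% = 6.3994%.

6.40%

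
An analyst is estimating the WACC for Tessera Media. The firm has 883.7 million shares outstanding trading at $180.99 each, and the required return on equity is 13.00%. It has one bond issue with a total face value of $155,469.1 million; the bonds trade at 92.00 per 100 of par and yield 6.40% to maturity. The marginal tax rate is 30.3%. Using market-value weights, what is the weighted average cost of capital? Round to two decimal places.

Market value of equity E = 180.99 × 883.7m = 159940.863m. Market value of debt D = 155469.1m × 92.0/100 = 143031.572m.
Total capital V = 159940.863 + 143031.572 = 302972.435.
Equity: weight = 159940.863/302972.435 = 0.5279; cost = 13%.
Bonds outstanding: weight = 143031.572/302972.435 = 0.4721; after-tax cost = 6.4% × (1 − 30.3%) = 4.4608%.
WACC = 0.5279 × 13.0000% + 0.4721 × 4.4608% = 8.9687%.

8.97%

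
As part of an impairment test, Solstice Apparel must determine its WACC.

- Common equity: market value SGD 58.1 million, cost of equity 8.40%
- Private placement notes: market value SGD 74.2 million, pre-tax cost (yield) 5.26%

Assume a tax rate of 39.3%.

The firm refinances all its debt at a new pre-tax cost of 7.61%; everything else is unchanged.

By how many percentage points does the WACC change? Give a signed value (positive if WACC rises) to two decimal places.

+0.80 pp

Current WACC:
Total capital V = 58.1 + 74.2 = 132.3.
Equity: weight = 58.1/132.3 = 0.4392; cost = 8.4%.
Private placement notes: weight = 74.2/132.3 = 0.5608; after-tax cost = 5.26% × (1 − 39.3%) = 3.1928%.
WACC = 0.4392 × 8.4000% + 0.5608 × 3.1928% = 5.4796%.
After the change:
Total capital V = 58.1 + 74.2 = 132.3.
Equity: weight = 58.1/132.3 = 0.4392; cost = 8.4%.
Private placement notes: weight = 74.2/132.3 = 0.5608; after-tax cost = 7.61% × (1 − 39.3%) = 4.6193%.
WACC = 0.4392 × 8.4000% + 0.5608 × 4.6193% = 6.2796%.
Change in WACC = 6.2796% − 5.4796% = 0.8000 pp.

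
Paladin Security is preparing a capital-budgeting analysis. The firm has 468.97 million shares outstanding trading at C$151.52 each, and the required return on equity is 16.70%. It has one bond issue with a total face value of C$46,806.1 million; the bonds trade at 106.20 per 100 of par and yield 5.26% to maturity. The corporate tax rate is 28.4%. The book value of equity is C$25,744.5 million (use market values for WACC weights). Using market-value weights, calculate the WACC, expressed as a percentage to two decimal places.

Market value of equity E = 151.52 × 468.97m = 71058.3344m. Market value of debt D = 46806.1m × 106.2/100 = 49708.0782m.
Total capital V = 71058.3344 + 49708.0782 = 120766.4126.
Equity: weight = 71058.3344/120766.4126 = 0.5884; cost = 16.7%.
Bonds outstanding: weight = 49708.0782/120766.4126 = 0.4116; after-tax cost = 5.26% × (1 − 28.4%) = 3.7662%.
WACC = 0.5884 × 16.7000% + 0.4116 × 3.7662% = 11.3764%.

11.38%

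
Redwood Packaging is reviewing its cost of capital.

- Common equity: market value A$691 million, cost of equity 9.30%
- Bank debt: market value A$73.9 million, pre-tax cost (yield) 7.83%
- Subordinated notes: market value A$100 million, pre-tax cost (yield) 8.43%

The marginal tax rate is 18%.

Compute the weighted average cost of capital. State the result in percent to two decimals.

Total capital V = 691 + 73.9 + 100 = 864.9.
Equity: weight = 691/864.9 = 0.7989; cost = 9.3%.
Bank debt: weight = 73.9/864.9 = 0.0854; after-tax cost = 7.83% × (1 − 18%) = 6.4206%.
Subordinated notes: weight = 100/864.9 = 0.1156; after-tax cost = 8.43% × (1 − 18%) = 6.9126%.
WACC = 0.7989 × 9.3000% + 0.0854 × 6.4206% + 0.1156 × 6.9126% = 8.7779%.

8.78%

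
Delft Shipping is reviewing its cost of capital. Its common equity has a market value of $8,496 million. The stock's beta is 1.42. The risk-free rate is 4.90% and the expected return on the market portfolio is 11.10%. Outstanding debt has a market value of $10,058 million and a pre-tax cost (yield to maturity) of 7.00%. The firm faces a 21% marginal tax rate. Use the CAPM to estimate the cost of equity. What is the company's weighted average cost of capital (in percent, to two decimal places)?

9.27%

Market risk premium = 11.1% − 4.9% = 6.2%.
Cost of equity via CAPM: Re = 4.9% + 1.42 × 6.2% = 13.7040%.
Total capital V = 8496 + 10058 = 18554.
Equity: weight = 8496/18554 = 0.4579; cost = 13.704%.
Debt: weight = 10058/18554 = 0.5421; after-tax cost = 7% × (1 − 21%) = 5.5300%.
WACC = 0.4579 × 13.7040% + 0.5421 × 5.5300% = 9.2729%.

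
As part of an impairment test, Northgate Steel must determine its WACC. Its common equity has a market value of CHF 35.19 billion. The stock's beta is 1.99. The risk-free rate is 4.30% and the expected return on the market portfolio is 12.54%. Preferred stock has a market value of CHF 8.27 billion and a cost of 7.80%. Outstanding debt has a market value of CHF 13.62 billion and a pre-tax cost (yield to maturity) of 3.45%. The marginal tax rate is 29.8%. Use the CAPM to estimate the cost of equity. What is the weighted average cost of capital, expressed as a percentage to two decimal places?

Market risk premium = 12.54% − 4.3% = 8.24%.
Cost of equity via CAPM: Re = 4.3% + 1.99 × 8.24% = 20.6976%.
Total capital V = 35.19 + 8.27 + 13.62 = 57.08.
Equity: weight = 35.19/57.08 = 0.6165; cost = 20.6976%.
Preferred: weight = 8.27/57.08 = 0.1449; cost = 7.8%.
Debt: weight = 13.62/57.08 = 0.2386; after-tax cost = 3.45% × (1 − 29.8%) = 2.4219%.
WACC = 0.6165 × 20.6976% + 0.1449 × 7.8000% + 0.2386 × 2.4219% = 14.4681%.

14.47%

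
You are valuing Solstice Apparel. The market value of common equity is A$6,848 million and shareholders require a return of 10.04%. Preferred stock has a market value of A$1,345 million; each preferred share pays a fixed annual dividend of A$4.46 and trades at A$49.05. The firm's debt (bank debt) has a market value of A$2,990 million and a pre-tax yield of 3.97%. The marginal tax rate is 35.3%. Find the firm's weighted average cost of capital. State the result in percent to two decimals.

7.93%

Cost of preferred: Rp = 4.46 / 49.05 = 9.0928%.
Total capital V = 6848 + 1345 + 2990 = 11183.
Equity: weight = 6848/11183 = 0.6124; cost = 10.04%.
Preferred: weight = 1345/11183 = 0.1203; cost = 9.0928%.
Bank debt: weight = 2990/11183 = 0.2674; after-tax cost = 3.97% × (1 − 35.3%) = 2.5686%.
WACC = 0.6124 × 10.0400% + 0.1203 × 9.0928% + 0.2674 × 2.5686% = 7.9284%.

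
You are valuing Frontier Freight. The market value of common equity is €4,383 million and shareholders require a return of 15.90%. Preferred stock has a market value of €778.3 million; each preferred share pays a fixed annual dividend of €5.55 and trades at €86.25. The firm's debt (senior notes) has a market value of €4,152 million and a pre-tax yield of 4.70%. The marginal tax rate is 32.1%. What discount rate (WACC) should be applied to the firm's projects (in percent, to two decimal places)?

9.44%

Cost of preferred: Rp = 5.55 / 86.25 = 6.4348%.
Total capital V = 4383 + 778.3 + 4152 = 9313.3.
Equity: weight = 4383/9313.3 = 0.4706; cost = 15.9%.
Preferred: weight = 778.3/9313.3 = 0.0836; cost = 6.4348%.
Senior notes: weight = 4152/9313.3 = 0.4458; after-tax cost = 4.7% × (1 − 32.1%) = 3.1913%.
WACC = 0.4706 × 15.9000% + 0.0836 × 6.4348% + 0.4458 × 3.1913% = 9.4433%.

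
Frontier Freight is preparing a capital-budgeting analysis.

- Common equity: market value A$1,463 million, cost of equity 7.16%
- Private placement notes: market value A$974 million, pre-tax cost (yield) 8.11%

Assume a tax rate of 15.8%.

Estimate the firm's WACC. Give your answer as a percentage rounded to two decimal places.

7.03%

Total capital V = 1463 + 974 = 2437.
Equity: weight = 1463/2437 = 0.6003; cost = 7.16%.
Private placement notes: weight = 974/2437 = 0.3997; after-tax cost = 8.11% × (1 − 15.8%) = 6.8286%.
WACC = 0.6003 × 7.1600% + 0.3997 × 6.8286% = 7.0276%.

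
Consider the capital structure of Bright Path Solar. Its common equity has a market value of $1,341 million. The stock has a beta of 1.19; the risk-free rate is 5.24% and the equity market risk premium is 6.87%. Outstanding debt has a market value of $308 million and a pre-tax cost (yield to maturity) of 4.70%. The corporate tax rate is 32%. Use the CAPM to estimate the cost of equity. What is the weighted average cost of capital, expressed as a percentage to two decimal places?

Cost of equity via CAPM: Re = 5.24% + 1.19 × 6.87% = 13.4153%.
Total capital V = 1341 + 308 = 1649.
Equity: weight = 1341/1649 = 0.8132; cost = 13.4153%.
Debt: weight = 308/1649 = 0.1868; after-tax cost = 4.7% × (1 − 32%) = 3.1960%.
WACC = 0.8132 × 13.4153% + 0.1868 × 3.1960% = 11.5065%.

11.51%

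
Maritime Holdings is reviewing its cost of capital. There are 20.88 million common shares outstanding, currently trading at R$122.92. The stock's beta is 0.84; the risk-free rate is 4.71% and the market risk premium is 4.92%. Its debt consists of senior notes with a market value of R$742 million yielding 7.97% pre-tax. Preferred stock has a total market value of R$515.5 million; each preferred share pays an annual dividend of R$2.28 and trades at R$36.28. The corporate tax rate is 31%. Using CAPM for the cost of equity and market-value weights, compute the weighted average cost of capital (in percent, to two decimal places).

Cost of equity via CAPM: Re = 4.71% + 0.84 × 4.92% = 8.8428%.
Cost of preferred: Rp = 2.28 / 36.28 = 6.2845%.
Market value of equity E = 122.92 × 20.88m = 2566.5696m.
Total capital V = 2566.5696 + 515.5 + 742 = 3824.0696.
Equity: weight = 2566.5696/3824.0696 = 0.6712; cost = 8.8428%.
Preferred: weight = 515.5/3824.0696 = 0.1348; cost = 6.2845%.
Senior notes: weight = 742/3824.0696 = 0.1940; after-tax cost = 7.97% × (1 − 31%) = 5.4993%.
WACC = 0.6712 × 8.8428% + 0.1348 × 6.2845% + 0.1940 × 5.4993% = 7.8492%.

7.85%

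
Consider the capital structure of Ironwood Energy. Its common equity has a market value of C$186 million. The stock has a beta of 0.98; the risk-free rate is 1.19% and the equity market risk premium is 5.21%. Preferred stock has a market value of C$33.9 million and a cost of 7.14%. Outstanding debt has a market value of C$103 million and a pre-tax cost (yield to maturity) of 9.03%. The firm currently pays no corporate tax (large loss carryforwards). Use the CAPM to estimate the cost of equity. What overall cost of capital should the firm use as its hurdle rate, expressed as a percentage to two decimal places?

7.26%

Cost of equity via CAPM: Re = 1.19% + 0.98 × 5.21% = 6.2958%.
Total capital V = 186 + 33.9 + 103 = 322.9.
Equity: weight = 186/322.9 = 0.5760; cost = 6.2958%.
Preferred: weight = 33.9/322.9 = 0.1050; cost = 7.14%.
Debt: weight = 103/322.9 = 0.3190; after-tax cost = 9.03% × (1 − 0%) = 9.0300%.
WACC = 0.5760 × 6.2958% + 0.1050 × 7.1400% + 0.3190 × 9.0300% = 7.2566%.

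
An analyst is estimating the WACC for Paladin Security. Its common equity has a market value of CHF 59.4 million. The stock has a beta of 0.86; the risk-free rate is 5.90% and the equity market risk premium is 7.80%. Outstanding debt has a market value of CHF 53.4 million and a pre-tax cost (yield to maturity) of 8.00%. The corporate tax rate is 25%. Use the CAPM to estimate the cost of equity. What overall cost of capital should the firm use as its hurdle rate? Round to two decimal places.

Cost of equity via CAPM: Re = 5.9% + 0.86 × 7.8% = 12.6080%.
Total capital V = 59.4 + 53.4 = 112.8.
Equity: weight = 59.4/112.8 = 0.5266; cost = 12.608%.
Debt: weight = 53.4/112.8 = 0.4734; after-tax cost = 8% × (1 − 25%) = 6.0000%.
WACC = 0.5266 × 12.6080% + 0.4734 × 6.0000% = 9.4797%.

9.48%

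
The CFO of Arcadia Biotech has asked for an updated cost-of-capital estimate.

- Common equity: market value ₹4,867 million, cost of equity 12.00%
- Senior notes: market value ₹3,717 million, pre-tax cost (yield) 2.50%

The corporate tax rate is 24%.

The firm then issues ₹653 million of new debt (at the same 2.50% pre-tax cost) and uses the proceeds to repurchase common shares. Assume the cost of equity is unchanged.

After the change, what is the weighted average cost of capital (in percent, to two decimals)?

After the change:
Total capital V = 4214 + 4370 = 8584.
Equity: weight = 4214/8584 = 0.4909; cost = 12%.
Senior notes: weight = 4370/8584 = 0.5091; after-tax cost = 2.5% × (1 − 24%) = 1.9000%.
WACC = 0.4909 × 12.0000% + 0.5091 × 1.9000% = 6.8582%.

6.86%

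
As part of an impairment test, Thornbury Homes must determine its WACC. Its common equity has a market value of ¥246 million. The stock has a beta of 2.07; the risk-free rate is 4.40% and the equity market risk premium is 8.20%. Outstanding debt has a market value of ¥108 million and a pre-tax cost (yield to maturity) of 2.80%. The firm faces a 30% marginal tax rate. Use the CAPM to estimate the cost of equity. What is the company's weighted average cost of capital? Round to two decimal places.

15.45%

Cost of equity via CAPM: Re = 4.4% + 2.07 × 8.2% = 21.3740%.
Total capital V = 246 + 108 = 354.
Equity: weight = 246/354 = 0.6949; cost = 21.374%.
Debt: weight = 108/354 = 0.3051; after-tax cost = 2.8% × (1 − 30%) = 1.9600%.
WACC = 0.6949 × 21.3740% + 0.3051 × 1.9600% = 15.4511%.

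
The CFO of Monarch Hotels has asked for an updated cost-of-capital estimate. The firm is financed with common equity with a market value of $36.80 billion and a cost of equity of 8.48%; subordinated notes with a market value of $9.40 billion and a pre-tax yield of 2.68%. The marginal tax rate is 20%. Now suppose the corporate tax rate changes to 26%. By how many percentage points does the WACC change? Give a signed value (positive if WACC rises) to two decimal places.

Current WACC:
Total capital V = 36.8 + 9.4 = 46.2.
Equity: weight = 36.8/46.2 = 0.7965; cost = 8.48%.
Subordinated notes: weight = 9.4/46.2 = 0.2035; after-tax cost = 2.68% × (1 − 20%) = 2.1440%.
WACC = 0.7965 × 8.4800% + 0.2035 × 2.1440% = 7.1909%.
After the change:
Total capital V = 36.8 + 9.4 = 46.2.
Equity: weight = 36.8/46.2 = 0.7965; cost = 8.48%.
Subordinated notes: weight = 9.4/46.2 = 0.2035; after-tax cost = 2.68% × (1 − 26%) = 1.9832%.
WACC = 0.7965 × 8.4800% + 0.2035 × 1.9832% = 7.1581%.
Change in WACC = 7.1581% − 7.1909% = -0.0327 pp.

-0.03 pp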